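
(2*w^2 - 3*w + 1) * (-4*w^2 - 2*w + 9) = -8*w^4 + 8*w^3 + 20*w^2 - 29*w + 9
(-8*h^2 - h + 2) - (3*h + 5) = -8*h^2 - 4*h - 3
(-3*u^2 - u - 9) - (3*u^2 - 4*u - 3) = -6*u^2 + 3*u - 6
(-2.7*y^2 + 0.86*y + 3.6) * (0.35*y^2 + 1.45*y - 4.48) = -0.945*y^4 - 3.614*y^3 + 14.603*y^2 + 1.3672*y - 16.128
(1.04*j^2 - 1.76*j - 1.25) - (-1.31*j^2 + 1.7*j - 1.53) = 2.35*j^2 - 3.46*j + 0.28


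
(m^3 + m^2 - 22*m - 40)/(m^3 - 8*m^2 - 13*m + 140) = (m + 2)/(m - 7)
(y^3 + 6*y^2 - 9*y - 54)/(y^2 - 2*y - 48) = (y^2 - 9)/(y - 8)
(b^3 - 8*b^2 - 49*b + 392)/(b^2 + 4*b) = (b^3 - 8*b^2 - 49*b + 392)/(b*(b + 4))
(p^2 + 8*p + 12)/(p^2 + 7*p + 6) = (p + 2)/(p + 1)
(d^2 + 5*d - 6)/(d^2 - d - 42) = (d - 1)/(d - 7)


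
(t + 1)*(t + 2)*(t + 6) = t^3 + 9*t^2 + 20*t + 12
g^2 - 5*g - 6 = (g - 6)*(g + 1)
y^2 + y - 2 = (y - 1)*(y + 2)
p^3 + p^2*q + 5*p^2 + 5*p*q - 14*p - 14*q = (p - 2)*(p + 7)*(p + q)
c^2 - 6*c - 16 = (c - 8)*(c + 2)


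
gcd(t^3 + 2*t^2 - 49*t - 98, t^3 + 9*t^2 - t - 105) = t + 7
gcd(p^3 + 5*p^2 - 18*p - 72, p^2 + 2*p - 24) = p^2 + 2*p - 24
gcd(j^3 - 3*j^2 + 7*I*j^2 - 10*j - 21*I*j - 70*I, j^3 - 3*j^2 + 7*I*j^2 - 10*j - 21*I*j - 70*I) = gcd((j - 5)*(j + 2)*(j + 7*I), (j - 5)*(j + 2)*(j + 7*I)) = j^3 + j^2*(-3 + 7*I) + j*(-10 - 21*I) - 70*I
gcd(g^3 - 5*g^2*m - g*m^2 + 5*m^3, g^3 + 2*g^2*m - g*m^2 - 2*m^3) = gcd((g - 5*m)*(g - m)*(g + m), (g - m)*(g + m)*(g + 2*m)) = g^2 - m^2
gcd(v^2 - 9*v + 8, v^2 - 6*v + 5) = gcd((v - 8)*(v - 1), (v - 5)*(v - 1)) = v - 1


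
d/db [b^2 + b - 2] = 2*b + 1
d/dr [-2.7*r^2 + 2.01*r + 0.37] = 2.01 - 5.4*r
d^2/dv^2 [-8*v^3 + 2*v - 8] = -48*v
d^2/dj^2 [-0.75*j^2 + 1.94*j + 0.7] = -1.50000000000000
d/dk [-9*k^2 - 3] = -18*k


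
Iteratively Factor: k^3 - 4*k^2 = (k - 4)*(k^2) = k*(k - 4)*(k)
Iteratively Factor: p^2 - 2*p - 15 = (p - 5)*(p + 3)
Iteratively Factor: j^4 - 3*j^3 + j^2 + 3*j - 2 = (j + 1)*(j^3 - 4*j^2 + 5*j - 2) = (j - 1)*(j + 1)*(j^2 - 3*j + 2) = (j - 2)*(j - 1)*(j + 1)*(j - 1)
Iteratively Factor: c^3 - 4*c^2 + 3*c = (c - 3)*(c^2 - c) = (c - 3)*(c - 1)*(c)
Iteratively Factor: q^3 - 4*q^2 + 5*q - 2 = (q - 1)*(q^2 - 3*q + 2) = (q - 2)*(q - 1)*(q - 1)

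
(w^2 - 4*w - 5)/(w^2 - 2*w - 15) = (w + 1)/(w + 3)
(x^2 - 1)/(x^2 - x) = (x + 1)/x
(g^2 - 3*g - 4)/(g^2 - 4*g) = (g + 1)/g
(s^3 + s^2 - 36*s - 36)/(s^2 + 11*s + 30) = (s^2 - 5*s - 6)/(s + 5)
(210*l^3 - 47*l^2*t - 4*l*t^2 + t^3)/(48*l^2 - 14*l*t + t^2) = (-35*l^2 + 2*l*t + t^2)/(-8*l + t)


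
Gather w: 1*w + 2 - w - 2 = 0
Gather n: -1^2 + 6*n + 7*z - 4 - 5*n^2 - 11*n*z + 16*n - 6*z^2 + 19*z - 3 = -5*n^2 + n*(22 - 11*z) - 6*z^2 + 26*z - 8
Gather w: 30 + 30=60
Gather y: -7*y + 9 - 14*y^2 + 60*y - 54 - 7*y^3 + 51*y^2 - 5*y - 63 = -7*y^3 + 37*y^2 + 48*y - 108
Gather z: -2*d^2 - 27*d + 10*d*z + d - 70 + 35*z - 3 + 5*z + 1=-2*d^2 - 26*d + z*(10*d + 40) - 72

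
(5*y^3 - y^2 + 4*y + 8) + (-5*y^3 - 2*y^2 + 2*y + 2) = -3*y^2 + 6*y + 10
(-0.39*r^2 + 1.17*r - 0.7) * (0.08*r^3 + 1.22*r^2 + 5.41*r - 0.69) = -0.0312*r^5 - 0.3822*r^4 - 0.7385*r^3 + 5.7448*r^2 - 4.5943*r + 0.483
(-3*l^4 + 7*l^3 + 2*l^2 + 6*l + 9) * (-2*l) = 6*l^5 - 14*l^4 - 4*l^3 - 12*l^2 - 18*l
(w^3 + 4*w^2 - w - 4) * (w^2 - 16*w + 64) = w^5 - 12*w^4 - w^3 + 268*w^2 - 256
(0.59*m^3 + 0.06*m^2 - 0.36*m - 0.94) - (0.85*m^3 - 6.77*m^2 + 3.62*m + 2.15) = -0.26*m^3 + 6.83*m^2 - 3.98*m - 3.09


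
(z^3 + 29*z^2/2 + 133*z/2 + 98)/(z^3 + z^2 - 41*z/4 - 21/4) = 2*(z^2 + 11*z + 28)/(2*z^2 - 5*z - 3)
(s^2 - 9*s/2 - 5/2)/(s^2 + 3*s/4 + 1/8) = 4*(s - 5)/(4*s + 1)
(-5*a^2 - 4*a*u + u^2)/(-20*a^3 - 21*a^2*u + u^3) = 1/(4*a + u)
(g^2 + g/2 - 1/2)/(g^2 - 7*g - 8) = (g - 1/2)/(g - 8)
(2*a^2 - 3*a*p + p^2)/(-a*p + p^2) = (-2*a + p)/p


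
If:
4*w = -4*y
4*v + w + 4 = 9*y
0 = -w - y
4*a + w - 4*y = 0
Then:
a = 5*y/4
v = 5*y/2 - 1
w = -y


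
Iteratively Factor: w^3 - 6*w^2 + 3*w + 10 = (w + 1)*(w^2 - 7*w + 10) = (w - 2)*(w + 1)*(w - 5)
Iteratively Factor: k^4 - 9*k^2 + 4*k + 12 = (k - 2)*(k^3 + 2*k^2 - 5*k - 6) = (k - 2)*(k + 1)*(k^2 + k - 6) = (k - 2)*(k + 1)*(k + 3)*(k - 2)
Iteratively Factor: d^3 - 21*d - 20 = (d + 4)*(d^2 - 4*d - 5) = (d - 5)*(d + 4)*(d + 1)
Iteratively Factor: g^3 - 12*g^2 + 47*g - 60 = (g - 5)*(g^2 - 7*g + 12) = (g - 5)*(g - 4)*(g - 3)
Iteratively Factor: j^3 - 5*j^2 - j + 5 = (j - 1)*(j^2 - 4*j - 5) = (j - 5)*(j - 1)*(j + 1)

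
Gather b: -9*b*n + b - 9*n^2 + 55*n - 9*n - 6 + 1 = b*(1 - 9*n) - 9*n^2 + 46*n - 5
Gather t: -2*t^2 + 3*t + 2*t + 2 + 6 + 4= -2*t^2 + 5*t + 12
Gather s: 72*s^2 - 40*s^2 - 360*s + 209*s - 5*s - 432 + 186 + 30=32*s^2 - 156*s - 216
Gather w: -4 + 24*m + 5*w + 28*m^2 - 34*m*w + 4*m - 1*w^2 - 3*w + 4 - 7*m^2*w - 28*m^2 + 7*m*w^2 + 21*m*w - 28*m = w^2*(7*m - 1) + w*(-7*m^2 - 13*m + 2)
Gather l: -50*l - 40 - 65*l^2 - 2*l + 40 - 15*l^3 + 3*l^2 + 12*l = -15*l^3 - 62*l^2 - 40*l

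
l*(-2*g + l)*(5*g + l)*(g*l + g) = -10*g^3*l^2 - 10*g^3*l + 3*g^2*l^3 + 3*g^2*l^2 + g*l^4 + g*l^3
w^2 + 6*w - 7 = (w - 1)*(w + 7)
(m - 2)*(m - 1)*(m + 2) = m^3 - m^2 - 4*m + 4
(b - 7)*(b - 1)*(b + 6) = b^3 - 2*b^2 - 41*b + 42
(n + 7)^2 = n^2 + 14*n + 49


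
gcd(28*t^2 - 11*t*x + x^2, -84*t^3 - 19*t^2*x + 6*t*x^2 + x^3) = -4*t + x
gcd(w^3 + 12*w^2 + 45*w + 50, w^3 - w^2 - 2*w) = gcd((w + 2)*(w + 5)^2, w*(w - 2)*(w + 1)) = 1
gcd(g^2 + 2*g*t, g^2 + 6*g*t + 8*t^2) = g + 2*t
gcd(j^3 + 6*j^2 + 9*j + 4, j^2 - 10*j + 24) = 1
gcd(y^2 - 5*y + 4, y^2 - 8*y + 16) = y - 4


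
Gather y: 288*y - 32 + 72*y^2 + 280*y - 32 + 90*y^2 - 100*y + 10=162*y^2 + 468*y - 54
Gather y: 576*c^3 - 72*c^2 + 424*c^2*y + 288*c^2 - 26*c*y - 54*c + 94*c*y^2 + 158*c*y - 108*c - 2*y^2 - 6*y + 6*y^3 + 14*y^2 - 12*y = 576*c^3 + 216*c^2 - 162*c + 6*y^3 + y^2*(94*c + 12) + y*(424*c^2 + 132*c - 18)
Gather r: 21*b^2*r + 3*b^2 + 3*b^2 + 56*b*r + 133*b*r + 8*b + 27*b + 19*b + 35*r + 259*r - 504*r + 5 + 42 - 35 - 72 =6*b^2 + 54*b + r*(21*b^2 + 189*b - 210) - 60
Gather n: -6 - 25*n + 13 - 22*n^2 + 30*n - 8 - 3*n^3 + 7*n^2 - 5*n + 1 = -3*n^3 - 15*n^2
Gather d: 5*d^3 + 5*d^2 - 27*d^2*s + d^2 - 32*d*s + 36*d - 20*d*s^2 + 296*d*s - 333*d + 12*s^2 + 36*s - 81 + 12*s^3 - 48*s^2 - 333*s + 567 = 5*d^3 + d^2*(6 - 27*s) + d*(-20*s^2 + 264*s - 297) + 12*s^3 - 36*s^2 - 297*s + 486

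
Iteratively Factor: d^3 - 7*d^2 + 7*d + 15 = (d + 1)*(d^2 - 8*d + 15) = (d - 3)*(d + 1)*(d - 5)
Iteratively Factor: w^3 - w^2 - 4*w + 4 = (w + 2)*(w^2 - 3*w + 2) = (w - 2)*(w + 2)*(w - 1)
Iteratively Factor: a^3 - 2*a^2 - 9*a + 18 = (a - 2)*(a^2 - 9) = (a - 3)*(a - 2)*(a + 3)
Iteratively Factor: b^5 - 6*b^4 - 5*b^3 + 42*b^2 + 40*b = (b - 5)*(b^4 - b^3 - 10*b^2 - 8*b) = (b - 5)*(b + 2)*(b^3 - 3*b^2 - 4*b) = (b - 5)*(b + 1)*(b + 2)*(b^2 - 4*b) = (b - 5)*(b - 4)*(b + 1)*(b + 2)*(b)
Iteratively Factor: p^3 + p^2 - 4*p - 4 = (p + 1)*(p^2 - 4) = (p + 1)*(p + 2)*(p - 2)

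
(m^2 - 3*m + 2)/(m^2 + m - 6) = (m - 1)/(m + 3)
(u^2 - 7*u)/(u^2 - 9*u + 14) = u/(u - 2)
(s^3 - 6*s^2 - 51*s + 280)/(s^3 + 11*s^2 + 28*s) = (s^2 - 13*s + 40)/(s*(s + 4))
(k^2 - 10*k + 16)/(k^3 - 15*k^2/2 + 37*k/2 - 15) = 2*(k - 8)/(2*k^2 - 11*k + 15)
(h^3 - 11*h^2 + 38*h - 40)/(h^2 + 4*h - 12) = (h^2 - 9*h + 20)/(h + 6)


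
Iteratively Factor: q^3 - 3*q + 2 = (q + 2)*(q^2 - 2*q + 1) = (q - 1)*(q + 2)*(q - 1)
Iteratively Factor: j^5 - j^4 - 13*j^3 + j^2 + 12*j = (j)*(j^4 - j^3 - 13*j^2 + j + 12) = j*(j - 4)*(j^3 + 3*j^2 - j - 3) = j*(j - 4)*(j + 1)*(j^2 + 2*j - 3) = j*(j - 4)*(j + 1)*(j + 3)*(j - 1)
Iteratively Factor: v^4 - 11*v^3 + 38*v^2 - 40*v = (v - 5)*(v^3 - 6*v^2 + 8*v) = (v - 5)*(v - 4)*(v^2 - 2*v) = v*(v - 5)*(v - 4)*(v - 2)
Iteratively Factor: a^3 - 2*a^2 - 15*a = (a)*(a^2 - 2*a - 15) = a*(a + 3)*(a - 5)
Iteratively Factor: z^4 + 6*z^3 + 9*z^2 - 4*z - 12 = (z + 2)*(z^3 + 4*z^2 + z - 6) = (z - 1)*(z + 2)*(z^2 + 5*z + 6) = (z - 1)*(z + 2)^2*(z + 3)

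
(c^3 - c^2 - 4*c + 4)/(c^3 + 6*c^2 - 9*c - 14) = (c^2 + c - 2)/(c^2 + 8*c + 7)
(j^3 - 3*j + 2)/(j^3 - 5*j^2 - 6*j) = (-j^3 + 3*j - 2)/(j*(-j^2 + 5*j + 6))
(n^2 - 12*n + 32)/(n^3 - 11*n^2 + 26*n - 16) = (n - 4)/(n^2 - 3*n + 2)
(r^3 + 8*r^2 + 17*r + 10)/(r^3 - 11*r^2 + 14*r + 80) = (r^2 + 6*r + 5)/(r^2 - 13*r + 40)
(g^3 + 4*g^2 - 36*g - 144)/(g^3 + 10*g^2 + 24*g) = (g - 6)/g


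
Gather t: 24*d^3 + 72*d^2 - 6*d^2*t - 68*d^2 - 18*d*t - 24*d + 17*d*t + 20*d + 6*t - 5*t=24*d^3 + 4*d^2 - 4*d + t*(-6*d^2 - d + 1)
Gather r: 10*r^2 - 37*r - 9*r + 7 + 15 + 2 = 10*r^2 - 46*r + 24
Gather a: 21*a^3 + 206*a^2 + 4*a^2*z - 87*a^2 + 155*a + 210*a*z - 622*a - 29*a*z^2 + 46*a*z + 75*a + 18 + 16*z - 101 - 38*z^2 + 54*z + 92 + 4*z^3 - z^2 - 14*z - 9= 21*a^3 + a^2*(4*z + 119) + a*(-29*z^2 + 256*z - 392) + 4*z^3 - 39*z^2 + 56*z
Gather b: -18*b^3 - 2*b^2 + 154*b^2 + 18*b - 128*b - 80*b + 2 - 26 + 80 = -18*b^3 + 152*b^2 - 190*b + 56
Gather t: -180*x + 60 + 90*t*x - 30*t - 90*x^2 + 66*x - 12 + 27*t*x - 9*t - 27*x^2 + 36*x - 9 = t*(117*x - 39) - 117*x^2 - 78*x + 39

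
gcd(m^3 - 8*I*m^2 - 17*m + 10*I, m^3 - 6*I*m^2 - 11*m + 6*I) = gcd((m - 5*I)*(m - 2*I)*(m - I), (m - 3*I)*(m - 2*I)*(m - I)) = m^2 - 3*I*m - 2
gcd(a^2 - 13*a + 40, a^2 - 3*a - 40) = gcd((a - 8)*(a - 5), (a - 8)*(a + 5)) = a - 8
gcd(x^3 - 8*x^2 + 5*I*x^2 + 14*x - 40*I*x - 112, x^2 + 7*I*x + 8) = 1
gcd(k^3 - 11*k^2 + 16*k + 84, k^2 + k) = 1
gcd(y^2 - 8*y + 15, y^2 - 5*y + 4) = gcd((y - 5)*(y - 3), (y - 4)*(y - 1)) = 1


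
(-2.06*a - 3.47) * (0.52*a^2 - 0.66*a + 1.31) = -1.0712*a^3 - 0.4448*a^2 - 0.4084*a - 4.5457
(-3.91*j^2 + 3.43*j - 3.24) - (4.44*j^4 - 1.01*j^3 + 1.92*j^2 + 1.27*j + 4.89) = -4.44*j^4 + 1.01*j^3 - 5.83*j^2 + 2.16*j - 8.13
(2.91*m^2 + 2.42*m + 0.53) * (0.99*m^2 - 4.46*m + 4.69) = 2.8809*m^4 - 10.5828*m^3 + 3.3794*m^2 + 8.986*m + 2.4857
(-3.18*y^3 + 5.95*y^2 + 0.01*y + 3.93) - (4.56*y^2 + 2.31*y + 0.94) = -3.18*y^3 + 1.39*y^2 - 2.3*y + 2.99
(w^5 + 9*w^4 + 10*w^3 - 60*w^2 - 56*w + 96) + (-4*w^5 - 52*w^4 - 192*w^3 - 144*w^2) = -3*w^5 - 43*w^4 - 182*w^3 - 204*w^2 - 56*w + 96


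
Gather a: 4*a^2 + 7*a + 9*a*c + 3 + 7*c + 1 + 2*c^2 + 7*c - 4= 4*a^2 + a*(9*c + 7) + 2*c^2 + 14*c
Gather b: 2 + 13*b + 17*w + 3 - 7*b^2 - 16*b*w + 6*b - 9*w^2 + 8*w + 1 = -7*b^2 + b*(19 - 16*w) - 9*w^2 + 25*w + 6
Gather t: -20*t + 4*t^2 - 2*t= 4*t^2 - 22*t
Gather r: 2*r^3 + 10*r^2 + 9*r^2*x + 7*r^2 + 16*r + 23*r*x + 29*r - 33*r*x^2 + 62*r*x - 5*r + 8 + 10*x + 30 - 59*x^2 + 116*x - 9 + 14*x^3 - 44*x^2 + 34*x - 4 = 2*r^3 + r^2*(9*x + 17) + r*(-33*x^2 + 85*x + 40) + 14*x^3 - 103*x^2 + 160*x + 25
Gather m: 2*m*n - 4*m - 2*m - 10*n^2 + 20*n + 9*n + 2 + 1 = m*(2*n - 6) - 10*n^2 + 29*n + 3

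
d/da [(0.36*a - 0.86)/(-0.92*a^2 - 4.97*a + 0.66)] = (0.3312*a^2 - 1.5824*a - 4.0366)/(0.8464*a^4 + 9.1448*a^3 + 23.4865*a^2 - 6.5604*a + 0.4356)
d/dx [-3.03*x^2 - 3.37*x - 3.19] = -6.06*x - 3.37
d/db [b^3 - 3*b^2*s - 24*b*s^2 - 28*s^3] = 3*b^2 - 6*b*s - 24*s^2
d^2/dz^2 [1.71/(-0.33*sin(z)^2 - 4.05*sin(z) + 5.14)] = (0.744876*sin(z)^4 + 6.856245*sin(z)^3 + 38.532969*sin(z)^2 + 21.88458*sin(z) - 61.897554)/(0.33*sin(z)^2 + 4.05*sin(z) - 5.14)^3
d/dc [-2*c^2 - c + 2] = -4*c - 1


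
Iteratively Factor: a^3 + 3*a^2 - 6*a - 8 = (a - 2)*(a^2 + 5*a + 4) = (a - 2)*(a + 4)*(a + 1)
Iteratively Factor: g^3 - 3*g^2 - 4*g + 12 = (g + 2)*(g^2 - 5*g + 6) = (g - 3)*(g + 2)*(g - 2)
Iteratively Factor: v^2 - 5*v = (v - 5)*(v)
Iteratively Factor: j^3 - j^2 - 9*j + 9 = (j - 1)*(j^2 - 9) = (j - 3)*(j - 1)*(j + 3)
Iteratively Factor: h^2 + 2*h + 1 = (h + 1)*(h + 1)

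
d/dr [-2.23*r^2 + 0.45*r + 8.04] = 0.45 - 4.46*r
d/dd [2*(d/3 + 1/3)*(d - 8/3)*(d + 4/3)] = 2*d^2 - 4*d/9 - 88/27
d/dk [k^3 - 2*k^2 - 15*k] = 3*k^2 - 4*k - 15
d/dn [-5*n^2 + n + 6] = 1 - 10*n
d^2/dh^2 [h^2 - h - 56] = 2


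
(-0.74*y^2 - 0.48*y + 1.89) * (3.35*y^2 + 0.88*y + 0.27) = -2.479*y^4 - 2.2592*y^3 + 5.7093*y^2 + 1.5336*y + 0.5103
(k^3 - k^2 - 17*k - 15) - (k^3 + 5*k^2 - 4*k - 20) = -6*k^2 - 13*k + 5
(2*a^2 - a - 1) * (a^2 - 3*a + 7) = 2*a^4 - 7*a^3 + 16*a^2 - 4*a - 7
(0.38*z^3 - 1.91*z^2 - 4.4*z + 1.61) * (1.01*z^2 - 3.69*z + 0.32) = 0.3838*z^5 - 3.3313*z^4 + 2.7255*z^3 + 17.2509*z^2 - 7.3489*z + 0.5152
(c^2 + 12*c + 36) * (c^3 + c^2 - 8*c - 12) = c^5 + 13*c^4 + 40*c^3 - 72*c^2 - 432*c - 432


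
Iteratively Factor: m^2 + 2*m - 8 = (m - 2)*(m + 4)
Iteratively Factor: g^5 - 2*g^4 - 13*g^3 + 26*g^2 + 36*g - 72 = (g - 2)*(g^4 - 13*g^2 + 36) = (g - 2)*(g + 2)*(g^3 - 2*g^2 - 9*g + 18) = (g - 2)*(g + 2)*(g + 3)*(g^2 - 5*g + 6) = (g - 3)*(g - 2)*(g + 2)*(g + 3)*(g - 2)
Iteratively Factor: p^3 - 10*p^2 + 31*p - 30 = (p - 5)*(p^2 - 5*p + 6) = (p - 5)*(p - 2)*(p - 3)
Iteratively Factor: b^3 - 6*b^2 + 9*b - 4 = (b - 4)*(b^2 - 2*b + 1) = (b - 4)*(b - 1)*(b - 1)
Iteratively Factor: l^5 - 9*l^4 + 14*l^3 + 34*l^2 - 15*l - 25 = (l + 1)*(l^4 - 10*l^3 + 24*l^2 + 10*l - 25) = (l - 5)*(l + 1)*(l^3 - 5*l^2 - l + 5) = (l - 5)^2*(l + 1)*(l^2 - 1) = (l - 5)^2*(l + 1)^2*(l - 1)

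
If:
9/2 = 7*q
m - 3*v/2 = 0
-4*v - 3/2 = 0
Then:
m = -9/16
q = 9/14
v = -3/8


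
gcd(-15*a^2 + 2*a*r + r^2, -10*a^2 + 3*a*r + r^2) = 5*a + r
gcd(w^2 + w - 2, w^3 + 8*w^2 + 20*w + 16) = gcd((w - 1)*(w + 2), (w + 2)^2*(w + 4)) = w + 2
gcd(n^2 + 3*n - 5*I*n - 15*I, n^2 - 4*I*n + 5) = n - 5*I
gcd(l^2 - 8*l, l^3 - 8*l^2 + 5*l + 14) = 1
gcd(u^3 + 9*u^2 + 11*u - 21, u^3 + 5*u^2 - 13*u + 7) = u^2 + 6*u - 7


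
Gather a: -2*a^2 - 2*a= -2*a^2 - 2*a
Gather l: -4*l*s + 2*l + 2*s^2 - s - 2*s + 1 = l*(2 - 4*s) + 2*s^2 - 3*s + 1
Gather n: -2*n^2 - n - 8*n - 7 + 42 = -2*n^2 - 9*n + 35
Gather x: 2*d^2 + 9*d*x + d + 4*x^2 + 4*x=2*d^2 + d + 4*x^2 + x*(9*d + 4)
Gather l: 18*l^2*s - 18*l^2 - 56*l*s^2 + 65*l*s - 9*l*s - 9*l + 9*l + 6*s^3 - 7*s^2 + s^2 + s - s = l^2*(18*s - 18) + l*(-56*s^2 + 56*s) + 6*s^3 - 6*s^2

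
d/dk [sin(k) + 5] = cos(k)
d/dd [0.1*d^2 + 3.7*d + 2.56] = 0.2*d + 3.7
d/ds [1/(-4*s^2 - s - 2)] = (8*s + 1)/(4*s^2 + s + 2)^2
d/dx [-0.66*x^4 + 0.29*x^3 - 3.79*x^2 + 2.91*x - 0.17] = -2.64*x^3 + 0.87*x^2 - 7.58*x + 2.91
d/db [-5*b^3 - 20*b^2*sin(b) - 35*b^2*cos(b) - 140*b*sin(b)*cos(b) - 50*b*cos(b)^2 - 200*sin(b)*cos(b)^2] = 35*b^2*sin(b) - 20*b^2*cos(b) - 15*b^2 - 40*b*sin(b) + 50*b*sin(2*b) - 70*b*cos(b) - 140*b*cos(2*b) - 70*sin(2*b) - 50*cos(b) - 25*cos(2*b) - 150*cos(3*b) - 25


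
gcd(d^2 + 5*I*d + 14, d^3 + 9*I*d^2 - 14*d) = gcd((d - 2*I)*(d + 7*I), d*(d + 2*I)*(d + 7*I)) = d + 7*I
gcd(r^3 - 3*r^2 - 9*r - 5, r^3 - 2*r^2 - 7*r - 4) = r^2 + 2*r + 1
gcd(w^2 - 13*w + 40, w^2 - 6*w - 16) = w - 8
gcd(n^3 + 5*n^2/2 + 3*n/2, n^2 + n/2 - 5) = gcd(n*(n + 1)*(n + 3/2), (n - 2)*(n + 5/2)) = 1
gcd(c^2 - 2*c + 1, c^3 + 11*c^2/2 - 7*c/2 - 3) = c - 1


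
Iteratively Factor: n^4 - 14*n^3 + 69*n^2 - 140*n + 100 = (n - 5)*(n^3 - 9*n^2 + 24*n - 20) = (n - 5)*(n - 2)*(n^2 - 7*n + 10) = (n - 5)*(n - 2)^2*(n - 5)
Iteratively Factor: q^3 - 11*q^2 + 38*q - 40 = (q - 5)*(q^2 - 6*q + 8) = (q - 5)*(q - 2)*(q - 4)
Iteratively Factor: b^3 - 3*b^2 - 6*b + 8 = (b - 1)*(b^2 - 2*b - 8) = (b - 1)*(b + 2)*(b - 4)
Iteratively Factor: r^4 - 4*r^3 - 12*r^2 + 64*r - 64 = (r - 2)*(r^3 - 2*r^2 - 16*r + 32) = (r - 2)^2*(r^2 - 16) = (r - 2)^2*(r + 4)*(r - 4)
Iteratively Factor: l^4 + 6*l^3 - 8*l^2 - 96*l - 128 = (l + 2)*(l^3 + 4*l^2 - 16*l - 64) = (l - 4)*(l + 2)*(l^2 + 8*l + 16) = (l - 4)*(l + 2)*(l + 4)*(l + 4)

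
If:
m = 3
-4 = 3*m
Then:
No Solution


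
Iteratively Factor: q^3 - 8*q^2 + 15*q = (q - 3)*(q^2 - 5*q) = (q - 5)*(q - 3)*(q)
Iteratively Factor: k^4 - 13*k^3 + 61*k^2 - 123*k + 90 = (k - 5)*(k^3 - 8*k^2 + 21*k - 18) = (k - 5)*(k - 3)*(k^2 - 5*k + 6) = (k - 5)*(k - 3)^2*(k - 2)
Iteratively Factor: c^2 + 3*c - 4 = (c - 1)*(c + 4)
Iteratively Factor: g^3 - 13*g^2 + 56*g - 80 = (g - 5)*(g^2 - 8*g + 16) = (g - 5)*(g - 4)*(g - 4)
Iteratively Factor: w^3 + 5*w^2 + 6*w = (w + 3)*(w^2 + 2*w) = w*(w + 3)*(w + 2)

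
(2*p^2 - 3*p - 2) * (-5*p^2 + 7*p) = -10*p^4 + 29*p^3 - 11*p^2 - 14*p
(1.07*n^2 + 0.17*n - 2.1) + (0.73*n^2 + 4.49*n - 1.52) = 1.8*n^2 + 4.66*n - 3.62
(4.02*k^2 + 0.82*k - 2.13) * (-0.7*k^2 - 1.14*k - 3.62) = -2.814*k^4 - 5.1568*k^3 - 13.9962*k^2 - 0.5402*k + 7.7106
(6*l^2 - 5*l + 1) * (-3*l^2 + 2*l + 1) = -18*l^4 + 27*l^3 - 7*l^2 - 3*l + 1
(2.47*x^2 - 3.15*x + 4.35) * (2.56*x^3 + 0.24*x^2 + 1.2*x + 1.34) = 6.3232*x^5 - 7.4712*x^4 + 13.344*x^3 + 0.573800000000001*x^2 + 0.999*x + 5.829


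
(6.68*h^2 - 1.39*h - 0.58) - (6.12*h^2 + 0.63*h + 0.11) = 0.56*h^2 - 2.02*h - 0.69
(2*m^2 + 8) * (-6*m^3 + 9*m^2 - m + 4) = -12*m^5 + 18*m^4 - 50*m^3 + 80*m^2 - 8*m + 32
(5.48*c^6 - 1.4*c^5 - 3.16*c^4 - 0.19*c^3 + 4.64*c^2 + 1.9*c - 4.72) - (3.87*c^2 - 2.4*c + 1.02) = 5.48*c^6 - 1.4*c^5 - 3.16*c^4 - 0.19*c^3 + 0.77*c^2 + 4.3*c - 5.74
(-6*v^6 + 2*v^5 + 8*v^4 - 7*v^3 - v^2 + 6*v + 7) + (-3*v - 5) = -6*v^6 + 2*v^5 + 8*v^4 - 7*v^3 - v^2 + 3*v + 2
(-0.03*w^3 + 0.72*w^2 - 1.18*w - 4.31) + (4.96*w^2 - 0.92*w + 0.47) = -0.03*w^3 + 5.68*w^2 - 2.1*w - 3.84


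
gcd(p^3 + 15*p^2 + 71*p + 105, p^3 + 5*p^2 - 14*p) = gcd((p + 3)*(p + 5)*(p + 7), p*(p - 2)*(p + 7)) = p + 7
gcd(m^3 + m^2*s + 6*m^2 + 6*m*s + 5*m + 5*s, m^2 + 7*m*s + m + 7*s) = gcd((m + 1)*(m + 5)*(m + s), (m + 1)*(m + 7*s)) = m + 1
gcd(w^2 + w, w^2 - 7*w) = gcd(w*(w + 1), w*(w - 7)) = w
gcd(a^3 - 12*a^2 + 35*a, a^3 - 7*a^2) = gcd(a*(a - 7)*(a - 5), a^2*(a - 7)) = a^2 - 7*a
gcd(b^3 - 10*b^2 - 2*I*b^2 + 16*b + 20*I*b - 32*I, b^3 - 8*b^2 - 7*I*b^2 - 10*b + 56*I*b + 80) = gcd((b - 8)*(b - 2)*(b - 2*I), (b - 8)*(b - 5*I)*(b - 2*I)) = b^2 + b*(-8 - 2*I) + 16*I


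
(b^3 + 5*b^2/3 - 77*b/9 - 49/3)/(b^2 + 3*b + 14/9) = (3*b^2 - 2*b - 21)/(3*b + 2)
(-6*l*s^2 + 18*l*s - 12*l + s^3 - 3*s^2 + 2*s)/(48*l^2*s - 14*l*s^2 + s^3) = (s^2 - 3*s + 2)/(s*(-8*l + s))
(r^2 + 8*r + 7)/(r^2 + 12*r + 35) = (r + 1)/(r + 5)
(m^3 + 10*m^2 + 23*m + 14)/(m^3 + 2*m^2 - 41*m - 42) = (m + 2)/(m - 6)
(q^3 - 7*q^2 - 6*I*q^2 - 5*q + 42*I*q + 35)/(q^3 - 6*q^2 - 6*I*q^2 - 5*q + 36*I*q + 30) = (q - 7)/(q - 6)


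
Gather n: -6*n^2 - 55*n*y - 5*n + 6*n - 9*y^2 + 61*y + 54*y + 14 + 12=-6*n^2 + n*(1 - 55*y) - 9*y^2 + 115*y + 26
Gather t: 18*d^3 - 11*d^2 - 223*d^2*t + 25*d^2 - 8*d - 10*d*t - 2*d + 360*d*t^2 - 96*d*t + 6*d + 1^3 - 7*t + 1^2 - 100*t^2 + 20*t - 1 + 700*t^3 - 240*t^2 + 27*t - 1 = 18*d^3 + 14*d^2 - 4*d + 700*t^3 + t^2*(360*d - 340) + t*(-223*d^2 - 106*d + 40)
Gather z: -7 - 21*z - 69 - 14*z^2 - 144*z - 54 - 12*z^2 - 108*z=-26*z^2 - 273*z - 130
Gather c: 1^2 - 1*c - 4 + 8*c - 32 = 7*c - 35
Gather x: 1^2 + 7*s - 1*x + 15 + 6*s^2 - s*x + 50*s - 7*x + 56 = 6*s^2 + 57*s + x*(-s - 8) + 72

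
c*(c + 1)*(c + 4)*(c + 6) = c^4 + 11*c^3 + 34*c^2 + 24*c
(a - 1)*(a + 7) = a^2 + 6*a - 7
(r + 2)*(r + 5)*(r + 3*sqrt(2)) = r^3 + 3*sqrt(2)*r^2 + 7*r^2 + 10*r + 21*sqrt(2)*r + 30*sqrt(2)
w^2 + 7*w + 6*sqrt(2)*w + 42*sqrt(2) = (w + 7)*(w + 6*sqrt(2))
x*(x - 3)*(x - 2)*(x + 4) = x^4 - x^3 - 14*x^2 + 24*x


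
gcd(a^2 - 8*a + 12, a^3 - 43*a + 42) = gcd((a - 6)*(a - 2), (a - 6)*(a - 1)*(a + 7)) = a - 6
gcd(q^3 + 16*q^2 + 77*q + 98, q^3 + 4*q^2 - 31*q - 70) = q^2 + 9*q + 14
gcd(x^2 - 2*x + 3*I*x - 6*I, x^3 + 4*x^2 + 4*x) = 1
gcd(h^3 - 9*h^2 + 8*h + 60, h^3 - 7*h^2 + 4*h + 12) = h - 6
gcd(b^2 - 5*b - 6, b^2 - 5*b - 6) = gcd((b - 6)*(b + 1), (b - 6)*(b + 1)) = b^2 - 5*b - 6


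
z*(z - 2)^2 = z^3 - 4*z^2 + 4*z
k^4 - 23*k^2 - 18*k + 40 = (k - 5)*(k - 1)*(k + 2)*(k + 4)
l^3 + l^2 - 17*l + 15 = (l - 3)*(l - 1)*(l + 5)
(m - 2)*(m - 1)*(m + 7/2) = m^3 + m^2/2 - 17*m/2 + 7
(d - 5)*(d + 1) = d^2 - 4*d - 5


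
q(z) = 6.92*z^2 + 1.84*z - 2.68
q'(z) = 13.84*z + 1.84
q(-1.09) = 3.54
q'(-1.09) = -13.25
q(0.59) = 0.81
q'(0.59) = 10.01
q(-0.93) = 1.59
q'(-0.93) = -11.03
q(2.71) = 53.13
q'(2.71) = 39.35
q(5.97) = 254.94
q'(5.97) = 84.46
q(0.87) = 4.16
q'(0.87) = 13.88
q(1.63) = 18.70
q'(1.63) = 24.40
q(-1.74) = 15.07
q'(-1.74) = -22.24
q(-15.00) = 1526.72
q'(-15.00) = -205.76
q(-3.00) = 54.08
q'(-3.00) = -39.68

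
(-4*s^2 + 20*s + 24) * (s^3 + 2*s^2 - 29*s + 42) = -4*s^5 + 12*s^4 + 180*s^3 - 700*s^2 + 144*s + 1008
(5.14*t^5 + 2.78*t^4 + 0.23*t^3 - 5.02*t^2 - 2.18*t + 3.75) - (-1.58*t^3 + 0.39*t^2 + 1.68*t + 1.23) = 5.14*t^5 + 2.78*t^4 + 1.81*t^3 - 5.41*t^2 - 3.86*t + 2.52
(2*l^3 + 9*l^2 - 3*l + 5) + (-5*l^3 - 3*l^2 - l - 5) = -3*l^3 + 6*l^2 - 4*l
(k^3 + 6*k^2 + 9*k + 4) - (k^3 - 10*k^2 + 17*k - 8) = 16*k^2 - 8*k + 12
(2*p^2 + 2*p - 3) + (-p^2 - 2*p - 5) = p^2 - 8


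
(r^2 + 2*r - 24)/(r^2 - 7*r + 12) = (r + 6)/(r - 3)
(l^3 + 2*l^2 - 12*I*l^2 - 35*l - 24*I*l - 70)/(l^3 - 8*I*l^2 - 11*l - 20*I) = (l^2 + l*(2 - 7*I) - 14*I)/(l^2 - 3*I*l + 4)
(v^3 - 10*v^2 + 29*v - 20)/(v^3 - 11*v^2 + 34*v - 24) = (v - 5)/(v - 6)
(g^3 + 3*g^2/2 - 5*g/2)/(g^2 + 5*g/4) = 2*(2*g^2 + 3*g - 5)/(4*g + 5)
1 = 1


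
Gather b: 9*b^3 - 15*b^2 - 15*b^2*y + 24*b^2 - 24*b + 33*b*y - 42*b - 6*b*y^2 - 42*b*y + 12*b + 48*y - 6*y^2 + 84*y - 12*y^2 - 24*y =9*b^3 + b^2*(9 - 15*y) + b*(-6*y^2 - 9*y - 54) - 18*y^2 + 108*y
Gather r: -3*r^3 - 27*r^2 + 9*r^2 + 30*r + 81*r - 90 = -3*r^3 - 18*r^2 + 111*r - 90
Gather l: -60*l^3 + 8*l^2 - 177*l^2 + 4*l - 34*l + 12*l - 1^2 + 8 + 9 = -60*l^3 - 169*l^2 - 18*l + 16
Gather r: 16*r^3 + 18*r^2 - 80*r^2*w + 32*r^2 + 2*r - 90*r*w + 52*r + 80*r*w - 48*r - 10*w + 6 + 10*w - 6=16*r^3 + r^2*(50 - 80*w) + r*(6 - 10*w)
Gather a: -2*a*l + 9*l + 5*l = -2*a*l + 14*l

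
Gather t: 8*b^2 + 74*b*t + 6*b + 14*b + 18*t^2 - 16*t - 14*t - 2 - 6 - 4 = 8*b^2 + 20*b + 18*t^2 + t*(74*b - 30) - 12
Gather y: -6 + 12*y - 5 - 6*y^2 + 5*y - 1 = -6*y^2 + 17*y - 12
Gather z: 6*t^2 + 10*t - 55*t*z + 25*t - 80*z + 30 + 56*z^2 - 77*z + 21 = 6*t^2 + 35*t + 56*z^2 + z*(-55*t - 157) + 51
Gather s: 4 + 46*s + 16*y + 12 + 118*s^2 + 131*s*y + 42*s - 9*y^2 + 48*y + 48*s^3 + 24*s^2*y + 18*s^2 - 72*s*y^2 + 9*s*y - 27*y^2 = 48*s^3 + s^2*(24*y + 136) + s*(-72*y^2 + 140*y + 88) - 36*y^2 + 64*y + 16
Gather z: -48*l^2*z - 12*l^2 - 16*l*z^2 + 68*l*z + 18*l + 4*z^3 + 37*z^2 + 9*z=-12*l^2 + 18*l + 4*z^3 + z^2*(37 - 16*l) + z*(-48*l^2 + 68*l + 9)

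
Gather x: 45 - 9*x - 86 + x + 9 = -8*x - 32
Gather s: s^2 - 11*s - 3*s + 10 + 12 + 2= s^2 - 14*s + 24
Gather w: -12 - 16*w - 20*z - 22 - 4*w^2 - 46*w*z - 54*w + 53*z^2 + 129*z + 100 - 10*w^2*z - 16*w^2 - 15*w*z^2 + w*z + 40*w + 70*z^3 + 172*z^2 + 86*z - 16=w^2*(-10*z - 20) + w*(-15*z^2 - 45*z - 30) + 70*z^3 + 225*z^2 + 195*z + 50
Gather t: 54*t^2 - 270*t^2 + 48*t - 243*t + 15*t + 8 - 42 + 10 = -216*t^2 - 180*t - 24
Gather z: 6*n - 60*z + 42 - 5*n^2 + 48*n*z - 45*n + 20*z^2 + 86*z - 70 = -5*n^2 - 39*n + 20*z^2 + z*(48*n + 26) - 28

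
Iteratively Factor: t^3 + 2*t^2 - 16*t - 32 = (t - 4)*(t^2 + 6*t + 8) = (t - 4)*(t + 4)*(t + 2)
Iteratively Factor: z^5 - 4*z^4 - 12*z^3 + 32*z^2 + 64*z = (z + 2)*(z^4 - 6*z^3 + 32*z) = (z + 2)^2*(z^3 - 8*z^2 + 16*z) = (z - 4)*(z + 2)^2*(z^2 - 4*z) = z*(z - 4)*(z + 2)^2*(z - 4)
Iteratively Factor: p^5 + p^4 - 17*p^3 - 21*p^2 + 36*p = (p + 3)*(p^4 - 2*p^3 - 11*p^2 + 12*p) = (p - 1)*(p + 3)*(p^3 - p^2 - 12*p) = p*(p - 1)*(p + 3)*(p^2 - p - 12) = p*(p - 4)*(p - 1)*(p + 3)*(p + 3)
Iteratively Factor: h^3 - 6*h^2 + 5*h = (h - 1)*(h^2 - 5*h) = (h - 5)*(h - 1)*(h)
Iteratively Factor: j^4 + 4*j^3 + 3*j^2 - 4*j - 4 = (j - 1)*(j^3 + 5*j^2 + 8*j + 4) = (j - 1)*(j + 2)*(j^2 + 3*j + 2) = (j - 1)*(j + 2)^2*(j + 1)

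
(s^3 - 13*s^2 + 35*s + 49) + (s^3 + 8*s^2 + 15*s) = 2*s^3 - 5*s^2 + 50*s + 49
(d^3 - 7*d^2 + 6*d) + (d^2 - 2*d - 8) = d^3 - 6*d^2 + 4*d - 8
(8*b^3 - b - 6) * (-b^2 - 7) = -8*b^5 - 55*b^3 + 6*b^2 + 7*b + 42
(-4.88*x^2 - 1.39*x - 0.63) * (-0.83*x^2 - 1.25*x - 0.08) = 4.0504*x^4 + 7.2537*x^3 + 2.6508*x^2 + 0.8987*x + 0.0504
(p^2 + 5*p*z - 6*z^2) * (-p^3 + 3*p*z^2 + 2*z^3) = -p^5 - 5*p^4*z + 9*p^3*z^2 + 17*p^2*z^3 - 8*p*z^4 - 12*z^5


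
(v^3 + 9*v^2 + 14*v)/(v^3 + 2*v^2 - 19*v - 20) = v*(v^2 + 9*v + 14)/(v^3 + 2*v^2 - 19*v - 20)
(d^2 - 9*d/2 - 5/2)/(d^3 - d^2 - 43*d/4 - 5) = 2*(d - 5)/(2*d^2 - 3*d - 20)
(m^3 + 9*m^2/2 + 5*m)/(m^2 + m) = (m^2 + 9*m/2 + 5)/(m + 1)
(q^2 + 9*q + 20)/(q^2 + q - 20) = (q + 4)/(q - 4)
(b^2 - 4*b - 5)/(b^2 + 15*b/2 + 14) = 2*(b^2 - 4*b - 5)/(2*b^2 + 15*b + 28)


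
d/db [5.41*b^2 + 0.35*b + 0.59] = 10.82*b + 0.35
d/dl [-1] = 0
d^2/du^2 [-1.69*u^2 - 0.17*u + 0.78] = -3.38000000000000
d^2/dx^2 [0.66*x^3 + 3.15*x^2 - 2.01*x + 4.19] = 3.96*x + 6.3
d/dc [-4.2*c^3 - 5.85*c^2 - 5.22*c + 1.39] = -12.6*c^2 - 11.7*c - 5.22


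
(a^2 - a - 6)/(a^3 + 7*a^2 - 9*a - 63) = (a + 2)/(a^2 + 10*a + 21)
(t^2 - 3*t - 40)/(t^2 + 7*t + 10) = (t - 8)/(t + 2)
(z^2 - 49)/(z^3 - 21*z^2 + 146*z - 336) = (z + 7)/(z^2 - 14*z + 48)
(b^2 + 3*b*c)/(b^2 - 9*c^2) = b/(b - 3*c)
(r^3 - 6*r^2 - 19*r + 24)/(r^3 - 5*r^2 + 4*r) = (r^2 - 5*r - 24)/(r*(r - 4))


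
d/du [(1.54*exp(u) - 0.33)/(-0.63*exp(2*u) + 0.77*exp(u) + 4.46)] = (0.9702*exp(2*u) - 0.4158*exp(u) + 7.1225)*exp(u)/(0.3969*exp(4*u) - 0.9702*exp(3*u) - 5.0267*exp(2*u) + 6.8684*exp(u) + 19.8916)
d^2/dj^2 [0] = 0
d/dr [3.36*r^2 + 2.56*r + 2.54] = 6.72*r + 2.56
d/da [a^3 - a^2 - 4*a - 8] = 3*a^2 - 2*a - 4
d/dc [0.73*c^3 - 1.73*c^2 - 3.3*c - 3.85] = 2.19*c^2 - 3.46*c - 3.3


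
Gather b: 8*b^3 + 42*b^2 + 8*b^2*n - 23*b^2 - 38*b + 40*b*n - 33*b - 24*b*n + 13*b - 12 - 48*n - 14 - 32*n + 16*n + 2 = 8*b^3 + b^2*(8*n + 19) + b*(16*n - 58) - 64*n - 24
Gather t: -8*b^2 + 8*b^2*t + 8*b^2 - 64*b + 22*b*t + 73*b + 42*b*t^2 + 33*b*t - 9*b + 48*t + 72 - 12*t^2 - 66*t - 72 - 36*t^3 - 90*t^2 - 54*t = -36*t^3 + t^2*(42*b - 102) + t*(8*b^2 + 55*b - 72)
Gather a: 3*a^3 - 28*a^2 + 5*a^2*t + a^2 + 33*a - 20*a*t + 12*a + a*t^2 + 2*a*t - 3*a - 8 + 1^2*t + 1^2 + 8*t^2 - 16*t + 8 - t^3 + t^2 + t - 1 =3*a^3 + a^2*(5*t - 27) + a*(t^2 - 18*t + 42) - t^3 + 9*t^2 - 14*t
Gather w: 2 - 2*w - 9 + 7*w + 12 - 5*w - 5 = 0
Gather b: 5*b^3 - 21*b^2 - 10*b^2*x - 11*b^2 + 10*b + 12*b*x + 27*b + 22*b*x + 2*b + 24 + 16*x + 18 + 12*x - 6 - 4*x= 5*b^3 + b^2*(-10*x - 32) + b*(34*x + 39) + 24*x + 36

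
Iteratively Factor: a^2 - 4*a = (a - 4)*(a)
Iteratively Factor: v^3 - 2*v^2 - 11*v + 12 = (v + 3)*(v^2 - 5*v + 4) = (v - 1)*(v + 3)*(v - 4)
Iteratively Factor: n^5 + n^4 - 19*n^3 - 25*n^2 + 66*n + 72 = (n - 4)*(n^4 + 5*n^3 + n^2 - 21*n - 18) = (n - 4)*(n + 1)*(n^3 + 4*n^2 - 3*n - 18) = (n - 4)*(n + 1)*(n + 3)*(n^2 + n - 6) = (n - 4)*(n - 2)*(n + 1)*(n + 3)*(n + 3)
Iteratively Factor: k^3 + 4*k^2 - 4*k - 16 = (k + 4)*(k^2 - 4) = (k - 2)*(k + 4)*(k + 2)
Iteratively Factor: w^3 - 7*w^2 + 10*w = (w - 5)*(w^2 - 2*w) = w*(w - 5)*(w - 2)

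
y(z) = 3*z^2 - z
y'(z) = 6*z - 1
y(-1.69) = 10.26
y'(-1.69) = -11.14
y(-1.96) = 13.48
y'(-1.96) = -12.76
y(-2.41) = 19.83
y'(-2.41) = -15.46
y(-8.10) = 204.93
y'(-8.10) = -49.60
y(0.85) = 1.32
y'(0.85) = 4.10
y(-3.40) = 38.08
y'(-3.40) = -21.40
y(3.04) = 24.68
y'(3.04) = 17.24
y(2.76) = 20.09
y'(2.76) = 15.56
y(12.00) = 420.00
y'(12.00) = 71.00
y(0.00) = 0.00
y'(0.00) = -1.00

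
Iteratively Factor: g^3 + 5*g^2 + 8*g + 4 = (g + 1)*(g^2 + 4*g + 4) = (g + 1)*(g + 2)*(g + 2)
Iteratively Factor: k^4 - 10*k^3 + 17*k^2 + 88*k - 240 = (k + 3)*(k^3 - 13*k^2 + 56*k - 80) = (k - 5)*(k + 3)*(k^2 - 8*k + 16) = (k - 5)*(k - 4)*(k + 3)*(k - 4)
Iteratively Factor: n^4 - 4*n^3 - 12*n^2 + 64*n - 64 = (n - 4)*(n^3 - 12*n + 16) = (n - 4)*(n + 4)*(n^2 - 4*n + 4) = (n - 4)*(n - 2)*(n + 4)*(n - 2)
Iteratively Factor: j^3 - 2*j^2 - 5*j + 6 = (j + 2)*(j^2 - 4*j + 3) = (j - 3)*(j + 2)*(j - 1)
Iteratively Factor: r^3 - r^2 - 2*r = (r + 1)*(r^2 - 2*r) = r*(r + 1)*(r - 2)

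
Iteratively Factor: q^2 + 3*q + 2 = (q + 2)*(q + 1)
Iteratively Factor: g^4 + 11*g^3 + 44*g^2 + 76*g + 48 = (g + 3)*(g^3 + 8*g^2 + 20*g + 16) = (g + 3)*(g + 4)*(g^2 + 4*g + 4) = (g + 2)*(g + 3)*(g + 4)*(g + 2)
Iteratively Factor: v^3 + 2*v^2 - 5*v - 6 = (v + 3)*(v^2 - v - 2) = (v - 2)*(v + 3)*(v + 1)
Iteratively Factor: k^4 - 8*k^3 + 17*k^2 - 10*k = (k - 1)*(k^3 - 7*k^2 + 10*k) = (k - 5)*(k - 1)*(k^2 - 2*k) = (k - 5)*(k - 2)*(k - 1)*(k)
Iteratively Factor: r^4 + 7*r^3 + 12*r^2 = (r + 4)*(r^3 + 3*r^2) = r*(r + 4)*(r^2 + 3*r) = r^2*(r + 4)*(r + 3)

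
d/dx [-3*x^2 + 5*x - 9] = 5 - 6*x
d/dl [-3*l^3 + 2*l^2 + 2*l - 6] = -9*l^2 + 4*l + 2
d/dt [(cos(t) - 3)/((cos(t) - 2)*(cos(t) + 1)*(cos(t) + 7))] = (-69*cos(t) - 3*cos(2*t) + cos(3*t) + 79)*sin(t)/(2*(cos(t) - 2)^2*(cos(t) + 1)^2*(cos(t) + 7)^2)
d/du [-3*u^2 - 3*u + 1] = -6*u - 3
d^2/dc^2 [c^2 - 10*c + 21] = 2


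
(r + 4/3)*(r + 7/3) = r^2 + 11*r/3 + 28/9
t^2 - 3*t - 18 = (t - 6)*(t + 3)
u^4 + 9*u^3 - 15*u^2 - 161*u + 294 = (u - 3)*(u - 2)*(u + 7)^2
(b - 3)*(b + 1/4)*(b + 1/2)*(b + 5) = b^4 + 11*b^3/4 - 107*b^2/8 - 11*b - 15/8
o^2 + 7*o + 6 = (o + 1)*(o + 6)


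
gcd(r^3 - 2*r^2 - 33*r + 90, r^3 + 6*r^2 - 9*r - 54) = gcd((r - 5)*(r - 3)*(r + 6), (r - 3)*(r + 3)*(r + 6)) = r^2 + 3*r - 18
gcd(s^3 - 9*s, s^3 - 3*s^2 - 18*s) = s^2 + 3*s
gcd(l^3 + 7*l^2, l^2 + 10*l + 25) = 1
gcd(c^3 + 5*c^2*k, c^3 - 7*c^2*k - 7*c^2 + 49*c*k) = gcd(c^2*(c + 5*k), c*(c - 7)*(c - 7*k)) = c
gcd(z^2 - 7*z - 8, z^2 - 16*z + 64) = z - 8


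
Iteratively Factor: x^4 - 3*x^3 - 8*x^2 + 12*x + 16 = (x + 2)*(x^3 - 5*x^2 + 2*x + 8) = (x + 1)*(x + 2)*(x^2 - 6*x + 8) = (x - 4)*(x + 1)*(x + 2)*(x - 2)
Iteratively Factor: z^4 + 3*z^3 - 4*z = (z + 2)*(z^3 + z^2 - 2*z) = z*(z + 2)*(z^2 + z - 2) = z*(z + 2)^2*(z - 1)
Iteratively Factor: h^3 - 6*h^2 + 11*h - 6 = (h - 2)*(h^2 - 4*h + 3) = (h - 3)*(h - 2)*(h - 1)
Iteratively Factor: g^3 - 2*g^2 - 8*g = (g)*(g^2 - 2*g - 8) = g*(g - 4)*(g + 2)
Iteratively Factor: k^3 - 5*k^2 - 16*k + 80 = (k - 5)*(k^2 - 16) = (k - 5)*(k - 4)*(k + 4)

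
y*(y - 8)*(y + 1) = y^3 - 7*y^2 - 8*y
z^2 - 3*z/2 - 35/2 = (z - 5)*(z + 7/2)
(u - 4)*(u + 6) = u^2 + 2*u - 24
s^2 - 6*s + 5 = (s - 5)*(s - 1)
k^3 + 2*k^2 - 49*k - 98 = (k - 7)*(k + 2)*(k + 7)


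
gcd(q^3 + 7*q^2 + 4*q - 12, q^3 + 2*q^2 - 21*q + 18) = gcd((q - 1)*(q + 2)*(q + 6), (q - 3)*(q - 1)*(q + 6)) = q^2 + 5*q - 6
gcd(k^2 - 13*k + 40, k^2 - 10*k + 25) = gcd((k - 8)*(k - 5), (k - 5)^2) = k - 5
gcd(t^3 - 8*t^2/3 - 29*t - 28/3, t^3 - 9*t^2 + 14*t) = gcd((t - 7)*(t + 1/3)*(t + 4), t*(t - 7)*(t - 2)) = t - 7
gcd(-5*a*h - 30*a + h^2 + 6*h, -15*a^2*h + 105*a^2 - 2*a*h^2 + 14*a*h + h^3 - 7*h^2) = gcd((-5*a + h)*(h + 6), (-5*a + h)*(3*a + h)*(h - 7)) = 5*a - h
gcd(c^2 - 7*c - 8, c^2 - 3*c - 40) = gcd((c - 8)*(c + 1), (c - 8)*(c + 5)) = c - 8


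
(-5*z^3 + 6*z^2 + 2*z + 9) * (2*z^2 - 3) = -10*z^5 + 12*z^4 + 19*z^3 - 6*z - 27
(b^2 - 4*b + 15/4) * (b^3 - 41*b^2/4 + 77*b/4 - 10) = b^5 - 57*b^4/4 + 64*b^3 - 2007*b^2/16 + 1795*b/16 - 75/2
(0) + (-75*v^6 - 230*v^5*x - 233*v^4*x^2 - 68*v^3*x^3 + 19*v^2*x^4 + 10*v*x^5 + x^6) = -75*v^6 - 230*v^5*x - 233*v^4*x^2 - 68*v^3*x^3 + 19*v^2*x^4 + 10*v*x^5 + x^6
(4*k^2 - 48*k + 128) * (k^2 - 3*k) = 4*k^4 - 60*k^3 + 272*k^2 - 384*k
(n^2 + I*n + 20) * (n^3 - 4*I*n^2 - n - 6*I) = n^5 - 3*I*n^4 + 23*n^3 - 87*I*n^2 - 14*n - 120*I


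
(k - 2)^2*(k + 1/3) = k^3 - 11*k^2/3 + 8*k/3 + 4/3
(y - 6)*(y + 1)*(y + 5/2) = y^3 - 5*y^2/2 - 37*y/2 - 15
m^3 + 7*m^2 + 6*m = m*(m + 1)*(m + 6)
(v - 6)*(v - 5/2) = v^2 - 17*v/2 + 15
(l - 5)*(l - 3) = l^2 - 8*l + 15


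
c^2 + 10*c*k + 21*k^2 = (c + 3*k)*(c + 7*k)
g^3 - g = g*(g - 1)*(g + 1)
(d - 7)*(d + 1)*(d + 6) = d^3 - 43*d - 42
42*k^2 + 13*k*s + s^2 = (6*k + s)*(7*k + s)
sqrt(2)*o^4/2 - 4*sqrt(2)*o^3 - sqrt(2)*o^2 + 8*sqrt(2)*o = o*(o - 8)*(o - sqrt(2))*(sqrt(2)*o/2 + 1)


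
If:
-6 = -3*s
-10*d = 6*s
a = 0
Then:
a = 0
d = -6/5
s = 2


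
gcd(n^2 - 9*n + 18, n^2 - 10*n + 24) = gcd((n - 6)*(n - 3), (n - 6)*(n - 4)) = n - 6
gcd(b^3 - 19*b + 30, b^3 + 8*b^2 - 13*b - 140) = b + 5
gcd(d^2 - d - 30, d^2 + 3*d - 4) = 1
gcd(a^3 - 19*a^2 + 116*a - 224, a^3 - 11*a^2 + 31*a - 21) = a - 7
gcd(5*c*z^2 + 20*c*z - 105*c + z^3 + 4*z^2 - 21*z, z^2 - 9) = z - 3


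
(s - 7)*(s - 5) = s^2 - 12*s + 35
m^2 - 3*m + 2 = (m - 2)*(m - 1)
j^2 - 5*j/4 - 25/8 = (j - 5/2)*(j + 5/4)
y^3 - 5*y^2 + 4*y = y*(y - 4)*(y - 1)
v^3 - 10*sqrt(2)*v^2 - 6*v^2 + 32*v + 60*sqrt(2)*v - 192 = (v - 6)*(v - 8*sqrt(2))*(v - 2*sqrt(2))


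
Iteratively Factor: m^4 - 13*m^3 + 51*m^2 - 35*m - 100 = (m - 4)*(m^3 - 9*m^2 + 15*m + 25) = (m - 4)*(m + 1)*(m^2 - 10*m + 25) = (m - 5)*(m - 4)*(m + 1)*(m - 5)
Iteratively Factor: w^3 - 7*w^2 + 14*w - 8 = (w - 4)*(w^2 - 3*w + 2) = (w - 4)*(w - 1)*(w - 2)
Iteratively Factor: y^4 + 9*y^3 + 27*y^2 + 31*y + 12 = (y + 1)*(y^3 + 8*y^2 + 19*y + 12) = (y + 1)^2*(y^2 + 7*y + 12) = (y + 1)^2*(y + 3)*(y + 4)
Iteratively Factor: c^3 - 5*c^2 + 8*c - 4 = (c - 2)*(c^2 - 3*c + 2) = (c - 2)*(c - 1)*(c - 2)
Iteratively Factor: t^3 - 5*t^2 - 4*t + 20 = (t - 5)*(t^2 - 4) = (t - 5)*(t - 2)*(t + 2)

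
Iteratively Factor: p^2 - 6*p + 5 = (p - 1)*(p - 5)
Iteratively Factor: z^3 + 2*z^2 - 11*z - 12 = (z + 1)*(z^2 + z - 12) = (z + 1)*(z + 4)*(z - 3)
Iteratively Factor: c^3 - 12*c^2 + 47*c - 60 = (c - 3)*(c^2 - 9*c + 20) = (c - 5)*(c - 3)*(c - 4)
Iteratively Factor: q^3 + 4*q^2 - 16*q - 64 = (q + 4)*(q^2 - 16) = (q - 4)*(q + 4)*(q + 4)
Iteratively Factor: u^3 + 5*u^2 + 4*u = (u + 4)*(u^2 + u) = u*(u + 4)*(u + 1)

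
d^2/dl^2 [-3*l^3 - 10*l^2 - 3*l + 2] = -18*l - 20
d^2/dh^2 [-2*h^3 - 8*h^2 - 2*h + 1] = -12*h - 16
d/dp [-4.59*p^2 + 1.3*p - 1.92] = 1.3 - 9.18*p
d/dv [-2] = 0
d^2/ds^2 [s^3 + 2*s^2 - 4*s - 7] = 6*s + 4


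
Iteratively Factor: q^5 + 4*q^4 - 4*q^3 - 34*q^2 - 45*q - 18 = (q + 3)*(q^4 + q^3 - 7*q^2 - 13*q - 6) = (q + 2)*(q + 3)*(q^3 - q^2 - 5*q - 3) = (q - 3)*(q + 2)*(q + 3)*(q^2 + 2*q + 1) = (q - 3)*(q + 1)*(q + 2)*(q + 3)*(q + 1)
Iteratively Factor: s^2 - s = (s - 1)*(s)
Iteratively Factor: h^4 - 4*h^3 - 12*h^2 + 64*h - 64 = (h + 4)*(h^3 - 8*h^2 + 20*h - 16) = (h - 4)*(h + 4)*(h^2 - 4*h + 4) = (h - 4)*(h - 2)*(h + 4)*(h - 2)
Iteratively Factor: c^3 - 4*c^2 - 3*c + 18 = (c - 3)*(c^2 - c - 6) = (c - 3)^2*(c + 2)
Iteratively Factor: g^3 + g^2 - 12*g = (g + 4)*(g^2 - 3*g) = (g - 3)*(g + 4)*(g)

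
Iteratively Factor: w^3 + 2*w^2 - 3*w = (w + 3)*(w^2 - w) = w*(w + 3)*(w - 1)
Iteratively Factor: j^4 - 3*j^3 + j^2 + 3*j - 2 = (j - 1)*(j^3 - 2*j^2 - j + 2) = (j - 1)*(j + 1)*(j^2 - 3*j + 2) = (j - 2)*(j - 1)*(j + 1)*(j - 1)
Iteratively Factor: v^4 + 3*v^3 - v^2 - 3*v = (v + 3)*(v^3 - v) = (v - 1)*(v + 3)*(v^2 + v) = v*(v - 1)*(v + 3)*(v + 1)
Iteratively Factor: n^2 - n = (n)*(n - 1)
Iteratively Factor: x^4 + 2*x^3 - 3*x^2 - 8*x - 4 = (x + 2)*(x^3 - 3*x - 2) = (x - 2)*(x + 2)*(x^2 + 2*x + 1) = (x - 2)*(x + 1)*(x + 2)*(x + 1)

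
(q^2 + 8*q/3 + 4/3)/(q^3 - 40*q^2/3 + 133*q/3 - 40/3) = (3*q^2 + 8*q + 4)/(3*q^3 - 40*q^2 + 133*q - 40)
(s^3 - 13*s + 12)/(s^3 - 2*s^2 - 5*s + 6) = (s + 4)/(s + 2)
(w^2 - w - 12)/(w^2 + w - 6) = (w - 4)/(w - 2)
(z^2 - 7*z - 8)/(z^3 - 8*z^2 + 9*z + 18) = (z - 8)/(z^2 - 9*z + 18)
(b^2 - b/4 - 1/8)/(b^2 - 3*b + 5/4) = (4*b + 1)/(2*(2*b - 5))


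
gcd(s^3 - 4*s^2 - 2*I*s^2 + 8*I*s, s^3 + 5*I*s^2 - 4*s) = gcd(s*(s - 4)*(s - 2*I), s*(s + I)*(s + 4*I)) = s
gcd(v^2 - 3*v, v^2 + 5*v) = v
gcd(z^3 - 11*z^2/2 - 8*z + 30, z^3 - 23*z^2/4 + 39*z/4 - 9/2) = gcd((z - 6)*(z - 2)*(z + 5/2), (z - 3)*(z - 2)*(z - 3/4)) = z - 2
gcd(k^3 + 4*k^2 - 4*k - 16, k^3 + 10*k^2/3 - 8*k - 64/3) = k^2 + 6*k + 8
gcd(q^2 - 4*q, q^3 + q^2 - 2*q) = q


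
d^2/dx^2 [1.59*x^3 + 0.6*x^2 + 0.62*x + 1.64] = 9.54*x + 1.2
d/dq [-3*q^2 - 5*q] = -6*q - 5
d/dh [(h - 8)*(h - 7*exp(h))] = h - (h - 8)*(7*exp(h) - 1) - 7*exp(h)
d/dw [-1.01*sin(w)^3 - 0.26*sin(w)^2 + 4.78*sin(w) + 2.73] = (-3.03*sin(w)^2 - 0.52*sin(w) + 4.78)*cos(w)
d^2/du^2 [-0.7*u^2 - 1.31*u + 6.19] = -1.40000000000000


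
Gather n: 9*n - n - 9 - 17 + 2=8*n - 24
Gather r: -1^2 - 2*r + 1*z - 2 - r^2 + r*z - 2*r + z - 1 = -r^2 + r*(z - 4) + 2*z - 4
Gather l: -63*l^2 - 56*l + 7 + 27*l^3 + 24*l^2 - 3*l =27*l^3 - 39*l^2 - 59*l + 7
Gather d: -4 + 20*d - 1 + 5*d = 25*d - 5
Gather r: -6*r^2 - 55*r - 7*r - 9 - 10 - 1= -6*r^2 - 62*r - 20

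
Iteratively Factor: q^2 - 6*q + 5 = (q - 5)*(q - 1)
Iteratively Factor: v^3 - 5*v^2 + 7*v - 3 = (v - 1)*(v^2 - 4*v + 3) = (v - 3)*(v - 1)*(v - 1)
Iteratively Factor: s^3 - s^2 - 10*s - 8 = (s + 1)*(s^2 - 2*s - 8) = (s + 1)*(s + 2)*(s - 4)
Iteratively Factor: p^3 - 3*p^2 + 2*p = (p - 1)*(p^2 - 2*p) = (p - 2)*(p - 1)*(p)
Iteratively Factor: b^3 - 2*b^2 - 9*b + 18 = (b - 3)*(b^2 + b - 6) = (b - 3)*(b + 3)*(b - 2)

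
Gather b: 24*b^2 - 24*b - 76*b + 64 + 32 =24*b^2 - 100*b + 96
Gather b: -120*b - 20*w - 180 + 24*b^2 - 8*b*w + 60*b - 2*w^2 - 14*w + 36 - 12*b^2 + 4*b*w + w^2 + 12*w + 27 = 12*b^2 + b*(-4*w - 60) - w^2 - 22*w - 117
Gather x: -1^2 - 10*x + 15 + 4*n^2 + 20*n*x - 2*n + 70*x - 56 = 4*n^2 - 2*n + x*(20*n + 60) - 42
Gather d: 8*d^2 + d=8*d^2 + d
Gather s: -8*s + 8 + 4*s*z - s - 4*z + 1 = s*(4*z - 9) - 4*z + 9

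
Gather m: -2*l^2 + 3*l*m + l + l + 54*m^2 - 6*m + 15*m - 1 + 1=-2*l^2 + 2*l + 54*m^2 + m*(3*l + 9)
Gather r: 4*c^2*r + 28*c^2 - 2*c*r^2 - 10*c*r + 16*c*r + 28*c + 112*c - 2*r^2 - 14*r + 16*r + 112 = 28*c^2 + 140*c + r^2*(-2*c - 2) + r*(4*c^2 + 6*c + 2) + 112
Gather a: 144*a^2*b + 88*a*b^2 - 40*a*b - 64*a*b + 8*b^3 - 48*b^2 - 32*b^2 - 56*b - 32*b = 144*a^2*b + a*(88*b^2 - 104*b) + 8*b^3 - 80*b^2 - 88*b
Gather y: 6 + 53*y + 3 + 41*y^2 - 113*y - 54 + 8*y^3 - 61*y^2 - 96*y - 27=8*y^3 - 20*y^2 - 156*y - 72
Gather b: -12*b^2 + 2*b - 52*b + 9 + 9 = -12*b^2 - 50*b + 18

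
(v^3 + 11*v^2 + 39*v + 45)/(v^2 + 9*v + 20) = (v^2 + 6*v + 9)/(v + 4)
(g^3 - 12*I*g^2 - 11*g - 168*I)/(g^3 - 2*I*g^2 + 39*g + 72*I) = (g - 7*I)/(g + 3*I)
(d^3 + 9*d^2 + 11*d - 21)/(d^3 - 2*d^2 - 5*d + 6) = (d^2 + 10*d + 21)/(d^2 - d - 6)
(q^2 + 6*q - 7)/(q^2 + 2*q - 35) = (q - 1)/(q - 5)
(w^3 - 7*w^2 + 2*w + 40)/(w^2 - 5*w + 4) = (w^2 - 3*w - 10)/(w - 1)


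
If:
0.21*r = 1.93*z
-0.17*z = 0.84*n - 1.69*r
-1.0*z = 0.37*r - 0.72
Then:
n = 2.99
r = 1.50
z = 0.16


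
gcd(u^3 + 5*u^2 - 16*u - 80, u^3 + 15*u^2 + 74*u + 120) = u^2 + 9*u + 20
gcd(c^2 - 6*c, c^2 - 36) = c - 6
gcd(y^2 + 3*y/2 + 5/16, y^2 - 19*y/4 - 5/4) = y + 1/4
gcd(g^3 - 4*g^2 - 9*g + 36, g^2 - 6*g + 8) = g - 4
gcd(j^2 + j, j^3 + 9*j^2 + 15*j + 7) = j + 1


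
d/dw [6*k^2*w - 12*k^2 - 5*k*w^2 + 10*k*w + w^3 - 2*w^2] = 6*k^2 - 10*k*w + 10*k + 3*w^2 - 4*w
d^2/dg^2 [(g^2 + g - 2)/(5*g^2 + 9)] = 2*(25*g^3 - 285*g^2 - 135*g + 171)/(125*g^6 + 675*g^4 + 1215*g^2 + 729)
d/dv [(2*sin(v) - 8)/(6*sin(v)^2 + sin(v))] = 4*(-3*cos(v) + 24/tan(v) + 2*cos(v)/sin(v)^2)/(6*sin(v) + 1)^2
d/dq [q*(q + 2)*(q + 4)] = 3*q^2 + 12*q + 8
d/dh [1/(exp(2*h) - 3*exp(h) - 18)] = (3 - 2*exp(h))*exp(h)/(-exp(2*h) + 3*exp(h) + 18)^2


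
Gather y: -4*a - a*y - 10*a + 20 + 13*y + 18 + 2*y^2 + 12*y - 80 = -14*a + 2*y^2 + y*(25 - a) - 42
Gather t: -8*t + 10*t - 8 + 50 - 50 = 2*t - 8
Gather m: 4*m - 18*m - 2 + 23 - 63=-14*m - 42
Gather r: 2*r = 2*r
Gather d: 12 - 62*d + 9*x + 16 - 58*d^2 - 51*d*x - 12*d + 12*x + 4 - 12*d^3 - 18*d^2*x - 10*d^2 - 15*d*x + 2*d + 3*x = -12*d^3 + d^2*(-18*x - 68) + d*(-66*x - 72) + 24*x + 32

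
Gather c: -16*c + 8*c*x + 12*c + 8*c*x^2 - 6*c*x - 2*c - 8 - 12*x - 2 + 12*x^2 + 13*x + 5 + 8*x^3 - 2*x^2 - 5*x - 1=c*(8*x^2 + 2*x - 6) + 8*x^3 + 10*x^2 - 4*x - 6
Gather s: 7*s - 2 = 7*s - 2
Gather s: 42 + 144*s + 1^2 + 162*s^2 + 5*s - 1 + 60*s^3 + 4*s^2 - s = 60*s^3 + 166*s^2 + 148*s + 42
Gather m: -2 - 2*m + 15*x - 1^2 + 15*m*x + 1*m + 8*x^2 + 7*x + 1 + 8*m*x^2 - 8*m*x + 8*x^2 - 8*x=m*(8*x^2 + 7*x - 1) + 16*x^2 + 14*x - 2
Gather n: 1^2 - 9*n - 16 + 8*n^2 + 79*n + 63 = 8*n^2 + 70*n + 48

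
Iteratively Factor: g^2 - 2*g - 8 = (g + 2)*(g - 4)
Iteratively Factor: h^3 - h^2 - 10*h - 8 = (h - 4)*(h^2 + 3*h + 2) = (h - 4)*(h + 2)*(h + 1)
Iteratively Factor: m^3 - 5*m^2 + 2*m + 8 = (m + 1)*(m^2 - 6*m + 8) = (m - 2)*(m + 1)*(m - 4)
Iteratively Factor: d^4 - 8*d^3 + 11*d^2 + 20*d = (d)*(d^3 - 8*d^2 + 11*d + 20) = d*(d + 1)*(d^2 - 9*d + 20) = d*(d - 5)*(d + 1)*(d - 4)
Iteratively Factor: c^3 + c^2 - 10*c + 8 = (c - 2)*(c^2 + 3*c - 4) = (c - 2)*(c - 1)*(c + 4)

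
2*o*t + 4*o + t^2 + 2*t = (2*o + t)*(t + 2)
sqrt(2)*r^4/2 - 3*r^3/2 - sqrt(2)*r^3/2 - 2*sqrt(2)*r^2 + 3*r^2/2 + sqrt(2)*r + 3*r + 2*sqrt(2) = (r - 2)*(r + 1)*(r - 2*sqrt(2))*(sqrt(2)*r/2 + 1/2)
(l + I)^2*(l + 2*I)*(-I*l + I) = -I*l^4 + 4*l^3 + I*l^3 - 4*l^2 + 5*I*l^2 - 2*l - 5*I*l + 2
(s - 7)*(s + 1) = s^2 - 6*s - 7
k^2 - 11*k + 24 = (k - 8)*(k - 3)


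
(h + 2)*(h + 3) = h^2 + 5*h + 6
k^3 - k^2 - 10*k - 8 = (k - 4)*(k + 1)*(k + 2)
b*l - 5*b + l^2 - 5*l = (b + l)*(l - 5)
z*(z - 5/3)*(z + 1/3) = z^3 - 4*z^2/3 - 5*z/9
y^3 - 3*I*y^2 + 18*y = y*(y - 6*I)*(y + 3*I)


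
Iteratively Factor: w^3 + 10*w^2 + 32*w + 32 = (w + 2)*(w^2 + 8*w + 16) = (w + 2)*(w + 4)*(w + 4)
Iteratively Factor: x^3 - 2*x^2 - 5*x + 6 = (x - 3)*(x^2 + x - 2) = (x - 3)*(x + 2)*(x - 1)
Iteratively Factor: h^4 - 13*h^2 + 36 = (h - 2)*(h^3 + 2*h^2 - 9*h - 18) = (h - 2)*(h + 2)*(h^2 - 9) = (h - 3)*(h - 2)*(h + 2)*(h + 3)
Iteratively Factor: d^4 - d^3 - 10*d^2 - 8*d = (d - 4)*(d^3 + 3*d^2 + 2*d) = d*(d - 4)*(d^2 + 3*d + 2) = d*(d - 4)*(d + 2)*(d + 1)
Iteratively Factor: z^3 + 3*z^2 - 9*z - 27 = (z - 3)*(z^2 + 6*z + 9) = (z - 3)*(z + 3)*(z + 3)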